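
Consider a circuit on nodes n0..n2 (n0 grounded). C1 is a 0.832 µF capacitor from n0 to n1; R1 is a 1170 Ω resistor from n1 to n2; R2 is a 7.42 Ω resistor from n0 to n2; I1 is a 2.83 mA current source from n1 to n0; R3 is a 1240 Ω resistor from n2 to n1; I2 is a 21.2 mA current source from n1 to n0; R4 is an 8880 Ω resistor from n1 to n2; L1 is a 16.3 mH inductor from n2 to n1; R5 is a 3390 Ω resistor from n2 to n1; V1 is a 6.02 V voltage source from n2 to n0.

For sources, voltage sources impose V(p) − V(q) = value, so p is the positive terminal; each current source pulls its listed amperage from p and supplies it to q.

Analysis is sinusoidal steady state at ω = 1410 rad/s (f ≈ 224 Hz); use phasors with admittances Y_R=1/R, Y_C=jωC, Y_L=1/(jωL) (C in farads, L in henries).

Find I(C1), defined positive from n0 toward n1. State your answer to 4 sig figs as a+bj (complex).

-0.0006738-0.007225j A

Element admittances at ω=1410 rad/s:
  Y(C1) = 0.000+0.001173j S between n0,n1
  Y(R1) = 0.0008547+0.000j S between n1,n2
  Y(R2) = 0.1348+0.000j S between n0,n2
  I1: injects 0.00283 A into n0 (from n1)
  Y(R3) = 0.0008065+0.000j S between n2,n1
  I2: injects 0.0212 A into n0 (from n1)
  Y(R4) = 0.0001126+0.000j S between n1,n2
  Y(L1) = 0.000-0.04351j S between n2,n1
  Y(R5) = 0.0002950+0.000j S between n2,n1
  V1: constraint V(n2)−V(n0) = 6.02
Assemble and solve the 3×3 MNA system:
  V(n1)=6.159-0.5744j  V(n2)=6.020+0.000j
  i(V1)=-0.8360-0.007225j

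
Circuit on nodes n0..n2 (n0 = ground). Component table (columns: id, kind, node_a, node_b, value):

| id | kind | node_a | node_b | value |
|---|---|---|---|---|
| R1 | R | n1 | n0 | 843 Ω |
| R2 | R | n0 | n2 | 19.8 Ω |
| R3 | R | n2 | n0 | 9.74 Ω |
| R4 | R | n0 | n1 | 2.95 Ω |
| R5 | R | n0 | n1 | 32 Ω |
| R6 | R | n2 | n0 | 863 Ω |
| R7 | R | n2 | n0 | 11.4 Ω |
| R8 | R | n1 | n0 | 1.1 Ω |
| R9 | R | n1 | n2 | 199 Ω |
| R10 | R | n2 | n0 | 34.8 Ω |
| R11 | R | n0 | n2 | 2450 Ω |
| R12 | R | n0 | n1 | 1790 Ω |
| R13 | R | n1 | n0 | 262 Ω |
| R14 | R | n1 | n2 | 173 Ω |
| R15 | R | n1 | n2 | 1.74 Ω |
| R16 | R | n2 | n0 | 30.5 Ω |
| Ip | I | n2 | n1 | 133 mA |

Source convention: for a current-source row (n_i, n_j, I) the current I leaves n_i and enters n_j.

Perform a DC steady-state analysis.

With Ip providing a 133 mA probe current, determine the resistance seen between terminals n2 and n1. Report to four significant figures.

R_eq = 1.203 Ω

MNA unknowns: 2 node voltages V₁..V_2
R1: Y=0.001186 on G[1,0]
R2: Y=0.05051 on G[0,2]
R3: Y=0.1027 on G[2,0]
R4: Y=0.3390 on G[0,1]
R5: Y=0.03125 on G[0,1]
R6: Y=0.001159 on G[2,0]
R7: Y=0.08772 on G[2,0]
R8: Y=0.9091 on G[1,0]
R9: Y=0.005025 on G[1,2]
R10: Y=0.02874 on G[2,0]
R11: Y=0.0004082 on G[0,2]
R12: Y=0.0005587 on G[0,1]
R13: Y=0.003817 on G[1,0]
R14: Y=0.005780 on G[1,2]
R15: Y=0.5747 on G[1,2]
R16: Y=0.03279 on G[2,0]
Ip: z[2]−=0.133, z[1]+=0.133
solve → V1=0.03061, V2=-0.1294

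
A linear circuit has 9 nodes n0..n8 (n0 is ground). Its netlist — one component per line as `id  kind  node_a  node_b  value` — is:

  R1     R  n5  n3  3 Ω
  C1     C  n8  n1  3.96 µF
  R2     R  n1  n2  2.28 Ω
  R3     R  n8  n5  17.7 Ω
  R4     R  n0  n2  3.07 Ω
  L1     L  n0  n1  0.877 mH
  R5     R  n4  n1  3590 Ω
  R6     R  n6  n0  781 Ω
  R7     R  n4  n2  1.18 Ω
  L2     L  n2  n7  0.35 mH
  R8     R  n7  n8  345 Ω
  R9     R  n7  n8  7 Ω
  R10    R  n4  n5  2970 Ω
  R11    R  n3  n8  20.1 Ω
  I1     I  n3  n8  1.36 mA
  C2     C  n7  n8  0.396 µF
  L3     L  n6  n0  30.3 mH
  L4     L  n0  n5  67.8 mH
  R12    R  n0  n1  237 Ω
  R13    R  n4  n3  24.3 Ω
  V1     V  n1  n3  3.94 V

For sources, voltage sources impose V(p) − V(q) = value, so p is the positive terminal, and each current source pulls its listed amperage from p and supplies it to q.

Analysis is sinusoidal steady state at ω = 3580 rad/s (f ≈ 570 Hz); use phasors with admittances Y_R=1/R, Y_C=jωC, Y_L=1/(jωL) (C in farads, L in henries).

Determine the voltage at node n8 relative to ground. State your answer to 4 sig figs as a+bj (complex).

Element admittances at ω=3580 rad/s:
  Y(R1) = 0.3333+0.000j S between n5,n3
  Y(C1) = 0.000+0.01418j S between n8,n1
  Y(R2) = 0.4386+0.000j S between n1,n2
  Y(R3) = 0.05650+0.000j S between n8,n5
  Y(R4) = 0.3257+0.000j S between n0,n2
  Y(L1) = 0.000-0.3185j S between n0,n1
  Y(R5) = 0.0002786+0.000j S between n4,n1
  Y(R6) = 0.001280+0.000j S between n6,n0
  Y(R7) = 0.8475+0.000j S between n4,n2
  Y(L2) = 0.000-0.7981j S between n2,n7
  Y(R8) = 0.002899+0.000j S between n7,n8
  Y(R9) = 0.1429+0.000j S between n7,n8
  Y(R10) = 0.0003367+0.000j S between n4,n5
  Y(R11) = 0.04975+0.000j S between n3,n8
  I1: injects 0.00136 A into n8 (from n3)
  Y(C2) = 0.000+0.001418j S between n7,n8
  Y(L3) = 0.000-0.009219j S between n6,n0
  Y(L4) = 0.000-0.004120j S between n0,n5
  Y(R12) = 0.004219+0.000j S between n0,n1
  Y(R13) = 0.04115+0.000j S between n4,n3
  V1: constraint V(n1)−V(n3) = 3.94
Assemble and solve the 9×9 MNA system:
  V(n1)=0.2615+0.2825j  V(n2)=-0.2826+0.2092j  V(n3)=-3.678+0.2825j  V(n4)=-0.4407+0.2126j  V(n5)=-3.387+0.2352j  V(n6)=0.000+0.000j  V(n7)=-0.3241-0.03715j  V(n8)=-1.671+0.2033j
  i(V1)=-0.3288+0.02258j

-1.671+0.2033j V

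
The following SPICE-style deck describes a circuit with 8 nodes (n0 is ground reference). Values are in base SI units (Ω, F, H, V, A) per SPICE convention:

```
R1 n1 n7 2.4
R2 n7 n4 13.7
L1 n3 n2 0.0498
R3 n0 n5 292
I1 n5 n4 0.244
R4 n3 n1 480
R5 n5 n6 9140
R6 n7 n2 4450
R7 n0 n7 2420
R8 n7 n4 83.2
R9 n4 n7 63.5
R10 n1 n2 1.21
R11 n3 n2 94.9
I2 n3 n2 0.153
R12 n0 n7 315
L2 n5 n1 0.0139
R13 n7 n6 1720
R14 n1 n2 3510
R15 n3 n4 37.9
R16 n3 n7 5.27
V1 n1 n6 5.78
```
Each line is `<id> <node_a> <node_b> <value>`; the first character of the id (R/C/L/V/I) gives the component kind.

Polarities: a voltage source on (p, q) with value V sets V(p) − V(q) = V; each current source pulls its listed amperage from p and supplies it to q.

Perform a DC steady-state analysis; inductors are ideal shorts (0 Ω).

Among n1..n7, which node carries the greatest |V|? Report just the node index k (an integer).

6

MNA unknowns: 7 node voltages V₁..V_7 plus 3 source currents (L1, L2, V1)
R1: Y=0.4167 on G[1,7]
R2: Y=0.07299 on G[7,4]
L1: row V3−V2=0, i_L1 at 3,2
R3: Y=0.003425 on G[0,5]
I1: z[5]−=0.244, z[4]+=0.244
R4: Y=0.002083 on G[3,1]
R5: Y=0.0001094 on G[5,6]
R6: Y=0.0002247 on G[7,2]
R7: Y=0.0004132 on G[0,7]
R8: Y=0.01202 on G[7,4]
R9: Y=0.01575 on G[4,7]
R10: Y=0.8264 on G[1,2]
R11: Y=0.01054 on G[3,2]
I2: z[3]−=0.153, z[2]+=0.153
R12: Y=0.003175 on G[0,7]
L2: row V5−V1=0, i_L2 at 5,1
R13: Y=0.0005814 on G[7,6]
R14: Y=0.0002849 on G[1,2]
R15: Y=0.02639 on G[3,4]
R16: Y=0.1898 on G[3,7]
V1: row V1−V6=5.78, i_V1 at 1,6
solve → V1=-0.1745, V2=-0.05664, V3=-0.05664, V4=2.039, V5=-0.1745, V6=-5.955, V7=0.1666
aux → i_L1=-0.05559, i_L2=-0.2440, i_V1=-0.004191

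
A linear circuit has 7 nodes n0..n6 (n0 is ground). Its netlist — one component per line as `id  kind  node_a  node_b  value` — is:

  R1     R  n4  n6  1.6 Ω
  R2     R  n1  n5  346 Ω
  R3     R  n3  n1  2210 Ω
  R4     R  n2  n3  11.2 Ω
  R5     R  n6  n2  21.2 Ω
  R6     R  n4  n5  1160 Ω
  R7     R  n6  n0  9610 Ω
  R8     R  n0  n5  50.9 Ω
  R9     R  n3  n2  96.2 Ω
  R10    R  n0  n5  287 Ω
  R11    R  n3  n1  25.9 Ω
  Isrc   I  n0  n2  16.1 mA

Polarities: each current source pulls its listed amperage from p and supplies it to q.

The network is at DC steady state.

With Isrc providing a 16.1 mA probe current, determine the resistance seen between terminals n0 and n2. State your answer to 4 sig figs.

MNA unknowns: 6 node voltages V₁..V_6
R1: Y=0.6250 on G[4,6]
R2: Y=0.002890 on G[1,5]
R3: Y=0.0004525 on G[3,1]
R4: Y=0.08929 on G[2,3]
R5: Y=0.04717 on G[6,2]
R6: Y=0.0008621 on G[4,5]
R7: Y=0.0001041 on G[6,0]
R8: Y=0.01965 on G[0,5]
R9: Y=0.01040 on G[3,2]
R10: Y=0.003484 on G[0,5]
R11: Y=0.03861 on G[3,1]
Isrc: z[0]−=0.0161, z[2]+=0.0161
solve → V1=4.749, V2=5.169, V3=5.051, V4=5.071, V5=0.6732, V6=5.077

R_eq = 321.1 Ω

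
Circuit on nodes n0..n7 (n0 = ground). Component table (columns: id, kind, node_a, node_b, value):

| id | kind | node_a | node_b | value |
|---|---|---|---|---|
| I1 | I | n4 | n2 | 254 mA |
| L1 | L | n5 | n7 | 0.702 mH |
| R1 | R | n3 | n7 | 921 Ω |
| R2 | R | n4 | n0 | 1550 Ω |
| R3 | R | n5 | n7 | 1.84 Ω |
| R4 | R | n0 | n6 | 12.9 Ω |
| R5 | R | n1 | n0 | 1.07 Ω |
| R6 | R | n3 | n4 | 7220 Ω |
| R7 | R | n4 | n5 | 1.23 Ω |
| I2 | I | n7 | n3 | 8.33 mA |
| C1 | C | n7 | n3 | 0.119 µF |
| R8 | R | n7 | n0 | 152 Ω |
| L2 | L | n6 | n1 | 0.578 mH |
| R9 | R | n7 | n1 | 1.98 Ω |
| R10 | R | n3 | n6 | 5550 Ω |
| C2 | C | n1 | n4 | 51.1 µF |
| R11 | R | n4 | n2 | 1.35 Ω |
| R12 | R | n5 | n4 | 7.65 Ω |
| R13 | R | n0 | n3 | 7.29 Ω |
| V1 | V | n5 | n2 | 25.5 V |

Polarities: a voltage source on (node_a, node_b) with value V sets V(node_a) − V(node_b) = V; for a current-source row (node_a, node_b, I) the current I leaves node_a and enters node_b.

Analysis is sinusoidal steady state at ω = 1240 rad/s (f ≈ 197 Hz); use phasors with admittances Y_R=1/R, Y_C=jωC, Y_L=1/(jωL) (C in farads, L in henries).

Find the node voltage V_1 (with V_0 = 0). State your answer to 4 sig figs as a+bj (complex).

Apply KCL at each of the 7 non-ground nodes and solve the resulting linear system.
Node n1: branches {R5, L2, R9, C2} → V_1 = -0.001084-0.01233j
Node n2: branches {I1, R11, V1} → V_2 = -25.69+1.751j
Node n3: branches {R1, R6, I2, C1, R10, R13} → V_3 = 0.04930+0.01339j
Node n4: branches {I1, R2, R6, R7, C2, R11, R12} → V_4 = -11.47+2.182j
Node n5: branches {L1, R3, R7, R12, V1} → V_5 = -0.1940+1.751j
Node n6: branches {R4, L2, R10} → V_6 = -0.001767-0.01222j
Node n7: branches {L1, R1, R3, I2, C1, R8, R9} → V_7 = 0.2719+1.402j
Source currents: i(V1)=-10.79-0.3188j

-0.001084-0.01233j V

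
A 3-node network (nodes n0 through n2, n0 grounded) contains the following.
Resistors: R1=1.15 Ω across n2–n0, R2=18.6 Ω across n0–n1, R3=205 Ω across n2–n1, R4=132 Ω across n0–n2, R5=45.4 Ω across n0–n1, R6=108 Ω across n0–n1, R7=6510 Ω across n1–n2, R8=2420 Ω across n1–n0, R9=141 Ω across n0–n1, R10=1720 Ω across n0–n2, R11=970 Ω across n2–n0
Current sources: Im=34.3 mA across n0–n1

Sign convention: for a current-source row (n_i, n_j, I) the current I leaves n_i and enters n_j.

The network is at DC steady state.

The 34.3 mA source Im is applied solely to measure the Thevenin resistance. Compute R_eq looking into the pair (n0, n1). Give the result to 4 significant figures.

Element admittances at DC:
  Y(R1) = 0.8696 S between n2,n0
  Y(R2) = 0.05376 S between n0,n1
  Y(R3) = 0.004878 S between n2,n1
  Y(R4) = 0.007576 S between n0,n2
  Y(R5) = 0.02203 S between n0,n1
  Y(R6) = 0.009259 S between n0,n1
  Y(R7) = 0.0001536 S between n1,n2
  Y(R8) = 0.0004132 S between n1,n0
  Y(R9) = 0.007092 S between n0,n1
  Y(R10) = 0.0005814 S between n0,n2
  Y(R11) = 0.001031 S between n2,n0
  Im: injects 0.0343 A into n1 (from n0)
Assemble and solve the 2×2 MNA system:
  V(n1)=0.3516  V(n2)=0.002002

R_eq = 10.25 Ω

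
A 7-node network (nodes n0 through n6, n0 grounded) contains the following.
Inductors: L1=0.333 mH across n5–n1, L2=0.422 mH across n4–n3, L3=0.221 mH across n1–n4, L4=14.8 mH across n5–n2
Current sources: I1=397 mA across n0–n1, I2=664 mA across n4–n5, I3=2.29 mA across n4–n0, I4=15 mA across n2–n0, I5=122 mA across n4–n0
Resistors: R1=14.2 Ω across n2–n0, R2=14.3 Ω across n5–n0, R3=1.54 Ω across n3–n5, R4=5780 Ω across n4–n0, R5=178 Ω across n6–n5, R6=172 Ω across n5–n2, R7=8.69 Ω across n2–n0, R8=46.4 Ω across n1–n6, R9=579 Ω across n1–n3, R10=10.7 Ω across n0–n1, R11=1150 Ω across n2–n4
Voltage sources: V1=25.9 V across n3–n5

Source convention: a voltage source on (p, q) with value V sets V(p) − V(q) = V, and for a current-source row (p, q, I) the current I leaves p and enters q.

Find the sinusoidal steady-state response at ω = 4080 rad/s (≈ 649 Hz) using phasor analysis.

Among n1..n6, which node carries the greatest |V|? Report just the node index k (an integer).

Apply KCL at each of the 6 non-ground nodes and solve the resulting linear system.
Node n1: branches {L1, I1, L3, R8, R9, R10} → V_1 = 5.493-0.5532j
Node n2: branches {R1, R6, R7, L4, I4, R11} → V_2 = -0.1468+0.2684j
Node n3: branches {L2, R3, R9, V1} → V_3 = 22.61+0.02958j
Node n4: branches {L2, L3, R4, I2, I3, I5, R11} → V_4 = 11.37-0.8265j
Node n5: branches {L1, R2, R3, R5, R6, I2, L4, V1} → V_5 = -3.294+0.02958j
Node n6: branches {R5, R8} → V_6 = 3.676-0.4327j
Source currents: i(V1)=-17.34+6.523j

3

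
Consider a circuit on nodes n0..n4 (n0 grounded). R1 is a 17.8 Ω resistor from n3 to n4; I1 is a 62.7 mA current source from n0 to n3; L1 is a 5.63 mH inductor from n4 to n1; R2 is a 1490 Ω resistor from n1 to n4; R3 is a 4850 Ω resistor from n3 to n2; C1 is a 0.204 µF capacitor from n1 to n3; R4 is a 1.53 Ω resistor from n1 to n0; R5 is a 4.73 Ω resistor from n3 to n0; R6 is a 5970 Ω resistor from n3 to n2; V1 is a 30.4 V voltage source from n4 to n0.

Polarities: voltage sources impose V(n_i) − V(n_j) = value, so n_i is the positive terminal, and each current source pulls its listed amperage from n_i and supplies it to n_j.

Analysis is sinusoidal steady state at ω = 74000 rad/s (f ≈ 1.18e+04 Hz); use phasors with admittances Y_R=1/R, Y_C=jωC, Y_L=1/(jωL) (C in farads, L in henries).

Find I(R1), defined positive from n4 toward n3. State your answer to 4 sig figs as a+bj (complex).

1.337+0.02077j A

Element admittances at ω=74000 rad/s:
  Y(R1) = 0.05618+0.000j S between n3,n4
  I1: injects 0.0627 A into n3 (from n0)
  Y(L1) = 0.000-0.002400j S between n4,n1
  Y(R2) = 0.0006711+0.000j S between n1,n4
  Y(R3) = 0.0002062+0.000j S between n3,n2
  Y(C1) = 0.000+0.01510j S between n1,n3
  Y(R4) = 0.6536+0.000j S between n1,n0
  Y(R5) = 0.2114+0.000j S between n3,n0
  Y(R6) = 0.0001675+0.000j S between n3,n2
  V1: constraint V(n4)−V(n0) = 30.4
Assemble and solve the 5×5 MNA system:
  V(n1)=0.04049+0.03982j  V(n2)=6.593-0.3697j  V(n3)=6.593-0.3697j  V(n4)=30.40+0.000j
  i(V1)=-1.358+0.05213j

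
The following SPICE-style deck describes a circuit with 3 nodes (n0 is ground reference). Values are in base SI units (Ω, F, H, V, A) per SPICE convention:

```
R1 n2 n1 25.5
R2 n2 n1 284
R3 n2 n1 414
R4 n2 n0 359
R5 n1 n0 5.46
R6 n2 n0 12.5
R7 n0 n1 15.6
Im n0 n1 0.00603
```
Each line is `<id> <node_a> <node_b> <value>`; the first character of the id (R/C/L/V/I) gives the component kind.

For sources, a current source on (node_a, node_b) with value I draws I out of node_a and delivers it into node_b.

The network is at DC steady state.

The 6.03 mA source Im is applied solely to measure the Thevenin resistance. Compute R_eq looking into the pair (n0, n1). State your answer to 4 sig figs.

R_eq = 3.617 Ω

Apply KCL at each of the 2 non-ground nodes and solve the resulting linear system.
Node n1: branches {R1, R2, R3, R5, R7, Im} → V_1 = 0.02181
Node n2: branches {R1, R2, R3, R4, R6} → V_2 = 0.007698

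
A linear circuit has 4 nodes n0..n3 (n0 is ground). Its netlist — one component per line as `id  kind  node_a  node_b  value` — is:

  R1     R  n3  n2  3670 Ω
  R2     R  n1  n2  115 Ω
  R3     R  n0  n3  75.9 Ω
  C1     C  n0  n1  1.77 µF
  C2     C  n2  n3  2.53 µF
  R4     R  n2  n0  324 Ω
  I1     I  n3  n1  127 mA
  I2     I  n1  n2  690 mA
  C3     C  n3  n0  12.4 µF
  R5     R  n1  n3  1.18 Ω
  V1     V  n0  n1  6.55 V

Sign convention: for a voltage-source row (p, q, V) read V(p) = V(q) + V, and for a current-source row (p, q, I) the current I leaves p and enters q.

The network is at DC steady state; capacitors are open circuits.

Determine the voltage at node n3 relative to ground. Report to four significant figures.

-6.579 V

MNA unknowns: 3 node voltages V₁..V_3 plus 1 source current (V1)
R1: Y=0.0002725 on G[3,2]
R2: Y=0.008696 on G[1,2]
R3: Y=0.01318 on G[0,3]
C1: Y=0.000 on G[0,1]
C2: Y=0.000 on G[2,3]
R4: Y=0.003086 on G[2,0]
I1: z[3]−=0.127, z[1]+=0.127
I2: z[1]−=0.69, z[2]+=0.69
C3: Y=0.000 on G[3,0]
R5: Y=0.8475 on G[1,3]
V1: row V0−V1=6.55, i_V1 at 0,1
solve → V1=-6.550, V2=52.37, V3=-6.579
aux → i_V1=0.07495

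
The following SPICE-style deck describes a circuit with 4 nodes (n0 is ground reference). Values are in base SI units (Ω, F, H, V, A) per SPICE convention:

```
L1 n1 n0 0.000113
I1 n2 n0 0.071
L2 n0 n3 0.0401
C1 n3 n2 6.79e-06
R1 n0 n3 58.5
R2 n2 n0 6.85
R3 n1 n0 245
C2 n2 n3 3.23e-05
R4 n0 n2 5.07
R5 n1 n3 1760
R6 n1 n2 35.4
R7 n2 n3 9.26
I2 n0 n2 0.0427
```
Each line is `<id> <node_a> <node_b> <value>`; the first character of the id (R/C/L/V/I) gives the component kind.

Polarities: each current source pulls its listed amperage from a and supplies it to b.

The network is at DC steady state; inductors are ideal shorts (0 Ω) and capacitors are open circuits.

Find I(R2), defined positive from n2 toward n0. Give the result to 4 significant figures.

-0.008617 A

MNA unknowns: 3 node voltages V₁..V_3 plus 2 source currents (L1, L2)
L1: row V1−V0=0, i_L1 at 1,0
I1: z[2]−=0.071, z[0]+=0.071
L2: row V0−V3=0, i_L2 at 0,3
C1: Y=0.000 on G[3,2]
R1: Y=0.01709 on G[0,3]
R2: Y=0.1460 on G[2,0]
R3: Y=0.004082 on G[1,0]
C2: Y=0.000 on G[2,3]
R4: Y=0.1972 on G[0,2]
R5: Y=0.0005682 on G[1,3]
R6: Y=0.02825 on G[1,2]
R7: Y=0.1080 on G[2,3]
I2: z[0]−=0.0427, z[2]+=0.0427
solve → V1=0.000, V2=-0.05902, V3=0.000
aux → i_L1=-0.001667, i_L2=0.006374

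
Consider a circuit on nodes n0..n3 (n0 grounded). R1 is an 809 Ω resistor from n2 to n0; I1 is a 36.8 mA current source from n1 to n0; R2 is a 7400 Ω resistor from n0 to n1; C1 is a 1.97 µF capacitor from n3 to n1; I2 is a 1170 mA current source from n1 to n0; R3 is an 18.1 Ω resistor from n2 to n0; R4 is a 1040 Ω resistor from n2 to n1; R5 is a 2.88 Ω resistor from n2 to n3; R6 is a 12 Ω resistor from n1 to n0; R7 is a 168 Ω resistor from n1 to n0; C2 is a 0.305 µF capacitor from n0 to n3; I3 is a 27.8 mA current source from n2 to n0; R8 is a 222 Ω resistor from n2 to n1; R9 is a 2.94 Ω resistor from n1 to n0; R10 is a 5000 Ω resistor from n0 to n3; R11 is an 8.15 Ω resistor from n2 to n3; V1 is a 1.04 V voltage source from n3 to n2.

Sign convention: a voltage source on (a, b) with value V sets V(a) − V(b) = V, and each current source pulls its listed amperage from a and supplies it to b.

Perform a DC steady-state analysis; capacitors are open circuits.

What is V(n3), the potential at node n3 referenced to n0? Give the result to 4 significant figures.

Element admittances at DC:
  Y(R1) = 0.001236 S between n2,n0
  I1: injects 0.0368 A into n0 (from n1)
  Y(R2) = 0.0001351 S between n0,n1
  Y(C1) = 0.000 S between n3,n1
  I2: injects 1.17 A into n0 (from n1)
  Y(R3) = 0.05525 S between n2,n0
  Y(R4) = 0.0009615 S between n2,n1
  Y(R5) = 0.3472 S between n2,n3
  Y(R6) = 0.08333 S between n1,n0
  Y(R7) = 0.005952 S between n1,n0
  Y(C2) = 0.000 S between n0,n3
  I3: injects 0.0278 A into n0 (from n2)
  Y(R8) = 0.004505 S between n2,n1
  Y(R9) = 0.3401 S between n1,n0
  Y(R10) = 0.0002000 S between n0,n3
  Y(R11) = 0.1227 S between n2,n3
  V1: constraint V(n3)−V(n2) = 1.04
Assemble and solve the 4×4 MNA system:
  V(n1)=-2.783  V(n2)=-0.6954  V(n3)=0.3446
  i(V1)=-0.4888

0.3446 V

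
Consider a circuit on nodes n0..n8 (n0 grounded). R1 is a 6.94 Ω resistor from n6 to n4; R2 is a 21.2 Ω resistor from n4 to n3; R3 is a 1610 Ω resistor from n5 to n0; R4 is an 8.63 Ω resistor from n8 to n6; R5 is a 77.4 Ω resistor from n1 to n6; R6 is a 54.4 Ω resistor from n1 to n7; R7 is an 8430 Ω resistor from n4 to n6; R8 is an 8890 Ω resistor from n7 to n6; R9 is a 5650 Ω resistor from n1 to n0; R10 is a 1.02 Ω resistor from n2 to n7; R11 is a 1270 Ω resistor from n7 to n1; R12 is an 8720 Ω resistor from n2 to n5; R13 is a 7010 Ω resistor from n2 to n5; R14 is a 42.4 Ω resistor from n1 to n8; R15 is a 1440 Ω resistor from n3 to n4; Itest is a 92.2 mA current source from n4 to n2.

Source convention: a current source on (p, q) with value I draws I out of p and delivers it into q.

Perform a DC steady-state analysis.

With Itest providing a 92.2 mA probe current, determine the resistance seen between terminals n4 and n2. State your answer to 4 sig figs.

Apply KCL at each of the 8 non-ground nodes and solve the resulting linear system.
Node n1: branches {R5, R6, R9, R11, R14} → V_1 = -2.452
Node n2: branches {R10, R12, R13, Itest} → V_2 = 2.385
Node n3: branches {R2, R15} → V_3 = -5.900
Node n4: branches {R1, R2, R7, R15, Itest} → V_4 = -5.900
Node n5: branches {R3, R12, R13} → V_5 = 0.6986
Node n6: branches {R1, R4, R5, R7, R8} → V_6 = -5.261
Node n7: branches {R6, R8, R10, R11} → V_7 = 2.291
Node n8: branches {R4, R14} → V_8 = -4.786

R_eq = 89.86 Ω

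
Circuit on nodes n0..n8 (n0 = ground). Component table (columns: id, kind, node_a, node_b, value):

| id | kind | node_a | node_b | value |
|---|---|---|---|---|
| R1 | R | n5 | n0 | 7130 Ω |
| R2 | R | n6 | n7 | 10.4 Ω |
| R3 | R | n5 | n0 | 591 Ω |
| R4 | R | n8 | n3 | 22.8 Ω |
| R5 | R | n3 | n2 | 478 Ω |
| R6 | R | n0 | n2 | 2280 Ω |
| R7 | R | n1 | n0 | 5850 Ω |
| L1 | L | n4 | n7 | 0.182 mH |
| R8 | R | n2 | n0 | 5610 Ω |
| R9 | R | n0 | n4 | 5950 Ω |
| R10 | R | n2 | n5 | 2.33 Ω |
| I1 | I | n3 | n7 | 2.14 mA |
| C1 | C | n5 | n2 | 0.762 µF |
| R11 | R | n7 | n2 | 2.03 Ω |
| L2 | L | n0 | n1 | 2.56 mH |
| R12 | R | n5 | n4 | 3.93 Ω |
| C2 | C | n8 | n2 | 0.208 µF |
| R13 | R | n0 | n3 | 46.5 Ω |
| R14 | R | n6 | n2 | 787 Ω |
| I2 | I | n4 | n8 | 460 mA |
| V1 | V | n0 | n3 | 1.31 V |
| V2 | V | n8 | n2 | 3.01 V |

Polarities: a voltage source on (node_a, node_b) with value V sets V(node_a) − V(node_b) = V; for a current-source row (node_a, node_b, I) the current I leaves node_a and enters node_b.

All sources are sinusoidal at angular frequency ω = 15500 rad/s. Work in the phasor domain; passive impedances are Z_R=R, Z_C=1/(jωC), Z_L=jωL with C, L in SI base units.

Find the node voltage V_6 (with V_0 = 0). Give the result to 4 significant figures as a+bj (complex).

Element admittances at ω=15500 rad/s:
  Y(R1) = 0.0001403+0.000j S between n5,n0
  Y(R2) = 0.09615+0.000j S between n6,n7
  Y(R3) = 0.001692+0.000j S between n5,n0
  Y(R4) = 0.04386+0.000j S between n8,n3
  Y(R5) = 0.002092+0.000j S between n3,n2
  Y(R6) = 0.0004386+0.000j S between n0,n2
  Y(R7) = 0.0001709+0.000j S between n1,n0
  Y(L1) = 0.000-0.3545j S between n4,n7
  Y(R8) = 0.0001783+0.000j S between n2,n0
  Y(R9) = 0.0001681+0.000j S between n0,n4
  Y(R10) = 0.4292+0.000j S between n2,n5
  I1: injects 0.00214 A into n7 (from n3)
  Y(C1) = 0.000+0.01181j S between n5,n2
  Y(R11) = 0.4926+0.000j S between n7,n2
  Y(L2) = 0.000-0.02520j S between n0,n1
  Y(R12) = 0.2545+0.000j S between n5,n4
  Y(C2) = 0.000+0.003224j S between n8,n2
  Y(R13) = 0.02151+0.000j S between n0,n3
  Y(R14) = 0.001271+0.000j S between n6,n2
  I2: injects 0.46 A into n8 (from n4)
  V1: constraint V(n0)−V(n3) = 1.31
  V2: constraint V(n8)−V(n2) = 3.01
Assemble and solve the 10×10 MNA system:
  V(n1)=0.000+0.000j  V(n2)=-3.898+0.01127j  V(n3)=-1.310+0.000j  V(n4)=-4.822-0.6463j  V(n5)=-4.234-0.2270j  V(n6)=-4.512+0.2247j  V(n7)=-4.520+0.2275j  V(n8)=-0.8876+0.01127j
  i(V1)=-0.03915-0.0005177j  i(V2)=0.4415-0.01020j

-4.512+0.2247j V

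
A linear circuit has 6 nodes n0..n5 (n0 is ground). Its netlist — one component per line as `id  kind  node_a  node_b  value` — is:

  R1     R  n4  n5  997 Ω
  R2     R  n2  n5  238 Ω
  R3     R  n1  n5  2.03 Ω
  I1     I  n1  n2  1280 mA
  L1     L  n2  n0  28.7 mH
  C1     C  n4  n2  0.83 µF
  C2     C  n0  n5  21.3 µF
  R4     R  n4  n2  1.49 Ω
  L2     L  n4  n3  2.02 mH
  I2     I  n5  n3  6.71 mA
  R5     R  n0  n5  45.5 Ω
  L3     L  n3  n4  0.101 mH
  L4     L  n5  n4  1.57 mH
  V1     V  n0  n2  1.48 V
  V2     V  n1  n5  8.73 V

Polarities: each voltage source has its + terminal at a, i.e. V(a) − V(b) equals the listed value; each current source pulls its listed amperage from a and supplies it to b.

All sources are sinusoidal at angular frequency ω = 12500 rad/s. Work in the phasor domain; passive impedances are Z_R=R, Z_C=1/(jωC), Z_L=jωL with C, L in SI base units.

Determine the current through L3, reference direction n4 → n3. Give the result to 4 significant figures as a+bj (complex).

Apply KCL at each of the 5 non-ground nodes and solve the resulting linear system.
Node n1: branches {R3, I1, V2} → V_1 = 8.218+5.954j
Node n2: branches {R2, I1, L1, C1, R4, V1} → V_2 = -1.480+0.000j
Node n3: branches {L2, I2, L3} → V_3 = -1.015-0.02838j
Node n4: branches {R1, C1, R4, L2, L3, L4} → V_4 = -1.015-0.03645j
Node n5: branches {R1, R2, R3, C2, I2, R5, L4, V2} → V_5 = -0.5117+5.954j
Source currents: i(V1)=-1.597-0.001256j, i(V2)=-5.580+0.000j

-0.006390+0.000j A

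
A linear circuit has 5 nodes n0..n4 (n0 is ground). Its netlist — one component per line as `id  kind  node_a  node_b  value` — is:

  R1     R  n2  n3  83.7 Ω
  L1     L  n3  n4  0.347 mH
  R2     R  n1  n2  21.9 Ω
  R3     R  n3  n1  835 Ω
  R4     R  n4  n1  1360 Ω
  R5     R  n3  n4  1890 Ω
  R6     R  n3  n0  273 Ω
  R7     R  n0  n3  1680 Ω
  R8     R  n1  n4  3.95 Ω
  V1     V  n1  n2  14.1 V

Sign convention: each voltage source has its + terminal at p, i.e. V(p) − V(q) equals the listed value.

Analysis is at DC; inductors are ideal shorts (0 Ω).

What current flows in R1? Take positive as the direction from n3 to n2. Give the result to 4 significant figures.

0.1609 A

Element admittances at DC:
  Y(R1) = 0.01195 S between n2,n3
  L1: short n3↔n4 (DC inductor)
  Y(R2) = 0.04566 S between n1,n2
  Y(R3) = 0.001198 S between n3,n1
  Y(R4) = 0.0007353 S between n4,n1
  Y(R5) = 0.0005291 S between n3,n4
  Y(R6) = 0.003663 S between n3,n0
  Y(R7) = 0.0005952 S between n0,n3
  Y(R8) = 0.2532 S between n1,n4
  V1: constraint V(n1)−V(n2) = 14.1
Assemble and solve the 6×6 MNA system:
  V(n1)=0.6308  V(n2)=-13.47  V(n3)=0.000  V(n4)=0.000
  i(L1)=-0.1602  i(V1)=-0.8048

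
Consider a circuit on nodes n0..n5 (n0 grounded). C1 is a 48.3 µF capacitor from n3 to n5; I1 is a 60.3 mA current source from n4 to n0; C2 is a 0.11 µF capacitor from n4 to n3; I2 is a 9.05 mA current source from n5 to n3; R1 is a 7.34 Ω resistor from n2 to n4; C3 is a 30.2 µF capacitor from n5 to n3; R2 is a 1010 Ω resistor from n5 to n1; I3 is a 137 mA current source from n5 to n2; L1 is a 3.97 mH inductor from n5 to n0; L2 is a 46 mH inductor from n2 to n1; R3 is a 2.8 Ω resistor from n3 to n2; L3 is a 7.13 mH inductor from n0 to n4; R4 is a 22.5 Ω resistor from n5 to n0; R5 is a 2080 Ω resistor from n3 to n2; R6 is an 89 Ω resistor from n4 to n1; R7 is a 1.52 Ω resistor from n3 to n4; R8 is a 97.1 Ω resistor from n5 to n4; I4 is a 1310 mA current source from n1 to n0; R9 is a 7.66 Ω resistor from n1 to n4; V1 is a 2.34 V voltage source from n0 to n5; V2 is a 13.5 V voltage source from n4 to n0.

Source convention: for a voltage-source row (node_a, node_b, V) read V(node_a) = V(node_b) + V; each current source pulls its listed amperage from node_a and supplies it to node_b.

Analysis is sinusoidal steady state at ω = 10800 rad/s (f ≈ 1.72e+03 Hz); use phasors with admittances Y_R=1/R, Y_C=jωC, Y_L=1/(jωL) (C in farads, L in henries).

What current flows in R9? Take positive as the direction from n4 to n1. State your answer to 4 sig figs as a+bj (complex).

Element admittances at ω=10800 rad/s:
  Y(C1) = 0.000+0.5216j S between n3,n5
  I1: injects 0.0603 A into n0 (from n4)
  Y(C2) = 0.000+0.001188j S between n4,n3
  I2: injects 0.00905 A into n3 (from n5)
  Y(R1) = 0.1362+0.000j S between n2,n4
  Y(C3) = 0.000+0.3262j S between n5,n3
  Y(R2) = 0.0009901+0.000j S between n5,n1
  I3: injects 0.137 A into n2 (from n5)
  Y(L1) = 0.000-0.02332j S between n5,n0
  Y(L2) = 0.000-0.002013j S between n2,n1
  Y(R3) = 0.3571+0.000j S between n3,n2
  Y(L3) = 0.000-0.01299j S between n0,n4
  Y(R4) = 0.04444+0.000j S between n5,n0
  Y(R5) = 0.0004808+0.000j S between n3,n2
  Y(R6) = 0.01124+0.000j S between n4,n1
  Y(R7) = 0.6579+0.000j S between n3,n4
  Y(R8) = 0.01030+0.000j S between n5,n4
  I4: injects 1.31 A into n0 (from n1)
  Y(R9) = 0.1305+0.000j S between n1,n4
  V1: constraint V(n0)−V(n5) = 2.34
  V2: constraint V(n4)−V(n0) = 13.5
Assemble and solve the 7×7 MNA system:
  V(n1)=4.135-0.04699j  V(n2)=7.468-5.729j  V(n3)=4.755-7.930j  V(n4)=13.50+0.000j  V(n5)=-2.340+0.000j
  i(V1)=-6.851-5.960j  i(V2)=-8.117-5.840j

1.223+0.006135j A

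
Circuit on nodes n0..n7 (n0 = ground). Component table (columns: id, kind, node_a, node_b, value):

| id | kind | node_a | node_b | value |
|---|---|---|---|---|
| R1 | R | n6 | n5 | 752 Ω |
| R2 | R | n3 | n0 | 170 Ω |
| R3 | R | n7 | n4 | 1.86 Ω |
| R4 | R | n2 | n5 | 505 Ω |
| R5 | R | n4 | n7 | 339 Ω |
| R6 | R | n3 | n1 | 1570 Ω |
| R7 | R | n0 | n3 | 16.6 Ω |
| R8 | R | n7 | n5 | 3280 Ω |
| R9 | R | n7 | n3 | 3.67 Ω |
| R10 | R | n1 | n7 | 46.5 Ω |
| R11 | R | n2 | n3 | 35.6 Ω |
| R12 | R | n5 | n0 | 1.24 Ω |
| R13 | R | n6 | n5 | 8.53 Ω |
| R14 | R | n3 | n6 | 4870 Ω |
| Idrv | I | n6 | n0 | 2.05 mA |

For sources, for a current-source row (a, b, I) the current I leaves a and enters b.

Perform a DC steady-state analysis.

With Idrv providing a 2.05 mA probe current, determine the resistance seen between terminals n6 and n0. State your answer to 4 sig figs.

MNA unknowns: 7 node voltages V₁..V_7
R1: Y=0.001330 on G[6,5]
R2: Y=0.005882 on G[3,0]
R3: Y=0.5376 on G[7,4]
R4: Y=0.001980 on G[2,5]
R5: Y=0.002950 on G[4,7]
R6: Y=0.0006369 on G[3,1]
R7: Y=0.06024 on G[0,3]
R8: Y=0.0003049 on G[7,5]
R9: Y=0.2725 on G[7,3]
R10: Y=0.02151 on G[1,7]
R11: Y=0.02809 on G[2,3]
R12: Y=0.8065 on G[5,0]
R13: Y=0.1172 on G[6,5]
R14: Y=0.0002053 on G[3,6]
Idrv: z[6]−=0.00205, z[0]+=0.00205
solve → V1=-0.0001415, V2=-0.0002964, V3=-0.0001389, V4=-0.0001416, V5=-0.002531, V6=-0.01979, V7=-0.0001416

R_eq = 9.652 Ω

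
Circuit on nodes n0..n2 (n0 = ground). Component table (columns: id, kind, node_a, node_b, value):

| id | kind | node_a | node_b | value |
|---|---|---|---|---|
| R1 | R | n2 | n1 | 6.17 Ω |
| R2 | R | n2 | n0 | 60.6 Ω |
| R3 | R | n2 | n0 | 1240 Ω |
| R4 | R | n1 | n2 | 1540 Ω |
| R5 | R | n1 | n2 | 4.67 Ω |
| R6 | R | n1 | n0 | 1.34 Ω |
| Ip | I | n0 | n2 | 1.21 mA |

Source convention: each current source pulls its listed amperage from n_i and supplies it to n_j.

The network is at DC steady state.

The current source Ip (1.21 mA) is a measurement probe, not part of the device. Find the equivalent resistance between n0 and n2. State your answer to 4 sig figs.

Element admittances at DC:
  Y(R1) = 0.1621 S between n2,n1
  Y(R2) = 0.01650 S between n2,n0
  Y(R3) = 0.0008065 S between n2,n0
  Y(R4) = 0.0006494 S between n1,n2
  Y(R5) = 0.2141 S between n1,n2
  Y(R6) = 0.7463 S between n1,n0
  Ip: injects 0.00121 A into n2 (from n0)
Assemble and solve the 2×2 MNA system:
  V(n1)=0.001517  V(n2)=0.004520

R_eq = 3.735 Ω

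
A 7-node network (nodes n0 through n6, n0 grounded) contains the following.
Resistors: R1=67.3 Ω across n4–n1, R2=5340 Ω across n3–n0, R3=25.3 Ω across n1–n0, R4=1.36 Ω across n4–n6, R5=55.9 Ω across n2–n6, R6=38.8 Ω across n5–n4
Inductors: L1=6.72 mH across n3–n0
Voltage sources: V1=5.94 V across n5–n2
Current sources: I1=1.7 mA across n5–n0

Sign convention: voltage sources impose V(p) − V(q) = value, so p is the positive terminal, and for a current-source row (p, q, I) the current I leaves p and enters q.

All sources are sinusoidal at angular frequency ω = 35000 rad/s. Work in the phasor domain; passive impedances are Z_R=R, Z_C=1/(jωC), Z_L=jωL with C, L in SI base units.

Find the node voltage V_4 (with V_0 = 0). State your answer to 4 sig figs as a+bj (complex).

Element admittances at ω=35000 rad/s:
  Y(R1) = 0.01486+0.000j S between n4,n1
  Y(R2) = 0.0001873+0.000j S between n3,n0
  Y(L1) = 0.000-0.004252j S between n3,n0
  Y(R3) = 0.03953+0.000j S between n1,n0
  Y(R4) = 0.7353+0.000j S between n4,n6
  Y(R5) = 0.01789+0.000j S between n2,n6
  Y(R6) = 0.02577+0.000j S between n5,n4
  V1: constraint V(n5)−V(n2) = 5.94
  I1: injects 0.0017 A into n0 (from n5)
Assemble and solve the 7×7 MNA system:
  V(n1)=-0.04301+0.000j  V(n2)=-3.737+0.000j  V(n3)=0.000+0.000j  V(n4)=-0.1574+0.000j  V(n5)=2.203+0.000j  V(n6)=-0.2425+0.000j
  i(V1)=-0.06252+0.000j

-0.1574+0.000j V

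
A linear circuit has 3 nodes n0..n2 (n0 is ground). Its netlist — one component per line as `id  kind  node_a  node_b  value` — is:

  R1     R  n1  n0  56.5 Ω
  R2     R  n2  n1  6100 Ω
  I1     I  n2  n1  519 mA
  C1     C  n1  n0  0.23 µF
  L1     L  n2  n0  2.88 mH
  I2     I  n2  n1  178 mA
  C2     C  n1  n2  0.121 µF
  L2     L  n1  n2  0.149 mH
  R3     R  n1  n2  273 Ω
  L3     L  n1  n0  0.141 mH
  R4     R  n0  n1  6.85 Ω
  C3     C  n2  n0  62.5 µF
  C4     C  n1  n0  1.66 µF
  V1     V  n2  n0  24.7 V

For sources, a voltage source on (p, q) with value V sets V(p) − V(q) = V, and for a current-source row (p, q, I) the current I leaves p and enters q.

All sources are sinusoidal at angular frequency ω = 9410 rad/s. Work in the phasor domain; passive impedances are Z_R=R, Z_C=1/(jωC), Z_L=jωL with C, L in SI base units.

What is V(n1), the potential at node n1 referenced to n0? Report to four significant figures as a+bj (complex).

MNA unknowns: 2 node voltages V₁..V_2 plus 1 source current (V1)
R1: Y=0.01770+0.000j on G[1,0]
R2: Y=0.0001639+0.000j on G[2,1]
I1: z[2]−=0.519, z[1]+=0.519
C1: Y=0.000+0.002164j on G[1,0]
L1: Y=0.000-0.03690j on G[2,0]
I2: z[2]−=0.178, z[1]+=0.178
C2: Y=0.000+0.001139j on G[1,2]
L2: Y=0.000-0.7132j on G[1,2]
R3: Y=0.003663+0.000j on G[1,2]
L3: Y=0.000-0.7537j on G[1,0]
R4: Y=0.1460+0.000j on G[0,1]
C3: Y=0.000+0.5881j on G[2,0]
C4: Y=0.000+0.01562j on G[1,0]
V1: row V2−V0=24.7, i_V1 at 2,0
solve → V1=12.05-0.8472j, V2=24.70+0.000j
aux → i_V1=-1.349-4.610j

12.05-0.8472j V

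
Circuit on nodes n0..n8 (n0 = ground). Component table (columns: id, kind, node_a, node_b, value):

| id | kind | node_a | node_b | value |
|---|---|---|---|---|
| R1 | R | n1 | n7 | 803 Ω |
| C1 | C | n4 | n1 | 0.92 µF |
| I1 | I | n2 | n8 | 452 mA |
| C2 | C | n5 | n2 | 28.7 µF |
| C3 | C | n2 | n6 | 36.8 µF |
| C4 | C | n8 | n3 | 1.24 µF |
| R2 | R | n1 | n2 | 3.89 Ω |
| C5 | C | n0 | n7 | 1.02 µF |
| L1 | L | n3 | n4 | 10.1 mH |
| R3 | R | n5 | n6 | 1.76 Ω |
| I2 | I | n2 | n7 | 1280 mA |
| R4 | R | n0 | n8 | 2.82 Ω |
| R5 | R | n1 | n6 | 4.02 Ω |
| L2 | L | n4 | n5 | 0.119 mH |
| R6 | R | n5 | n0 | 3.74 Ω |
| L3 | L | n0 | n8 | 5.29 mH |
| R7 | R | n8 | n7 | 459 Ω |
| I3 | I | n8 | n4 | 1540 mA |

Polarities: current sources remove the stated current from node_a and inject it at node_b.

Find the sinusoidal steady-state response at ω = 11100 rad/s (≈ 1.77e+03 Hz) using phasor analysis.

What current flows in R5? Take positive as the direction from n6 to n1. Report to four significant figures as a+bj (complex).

-0.04170-0.2162j A

Apply KCL at each of the 8 non-ground nodes and solve the resulting linear system.
Node n1: branches {R1, C1, R2, R5} → V_1 = -2.117+1.073j
Node n2: branches {I1, C2, C3, R2, I2} → V_2 = -2.093+2.368j
Node n3: branches {C4, L1} → V_3 = -5.939-5.530j
Node n4: branches {C1, L1, L2, I3} → V_4 = -0.8457+1.643j
Node n5: branches {C2, R3, L2, R6} → V_5 = -0.8028-0.3144j
Node n6: branches {C3, R3, R5} → V_6 = -2.285+0.2040j
Node n7: branches {R1, C5, I2, R7} → V_7 = 31.07-102.9j
Node n8: branches {I1, C4, R4, L3, R7, I3} → V_8 = -2.638-0.8817j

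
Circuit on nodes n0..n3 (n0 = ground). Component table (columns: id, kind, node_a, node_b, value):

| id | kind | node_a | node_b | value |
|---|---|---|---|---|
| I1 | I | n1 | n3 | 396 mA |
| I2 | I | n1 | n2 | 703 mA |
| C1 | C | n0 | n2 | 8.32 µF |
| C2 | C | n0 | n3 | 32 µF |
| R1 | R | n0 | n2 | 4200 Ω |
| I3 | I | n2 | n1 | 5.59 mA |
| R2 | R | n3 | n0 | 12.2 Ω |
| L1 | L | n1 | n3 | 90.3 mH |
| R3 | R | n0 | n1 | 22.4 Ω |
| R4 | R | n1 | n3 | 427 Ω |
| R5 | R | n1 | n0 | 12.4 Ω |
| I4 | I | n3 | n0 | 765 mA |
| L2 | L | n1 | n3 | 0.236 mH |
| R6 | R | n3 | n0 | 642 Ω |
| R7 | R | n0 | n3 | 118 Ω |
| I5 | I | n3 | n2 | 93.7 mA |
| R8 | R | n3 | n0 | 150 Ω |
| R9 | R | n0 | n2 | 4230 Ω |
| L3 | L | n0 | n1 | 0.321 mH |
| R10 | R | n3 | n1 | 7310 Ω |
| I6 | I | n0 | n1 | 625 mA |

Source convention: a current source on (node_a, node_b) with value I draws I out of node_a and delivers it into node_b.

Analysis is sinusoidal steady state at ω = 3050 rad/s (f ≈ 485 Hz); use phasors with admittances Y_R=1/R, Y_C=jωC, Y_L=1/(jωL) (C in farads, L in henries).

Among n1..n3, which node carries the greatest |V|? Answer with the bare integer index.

Apply KCL at each of the 3 non-ground nodes and solve the resulting linear system.
Node n1: branches {I1, I2, I3, L1, R3, R4, R5, L2, L3, R10, I6} → V_1 = -0.2901-0.9661j
Node n2: branches {I2, C1, R1, I3, I5, R9} → V_2 = 0.5827-31.16j
Node n3: branches {I1, C2, R2, L1, R4, I4, L2, R6, R7, I5, R8, R10} → V_3 = -0.4166-1.364j

2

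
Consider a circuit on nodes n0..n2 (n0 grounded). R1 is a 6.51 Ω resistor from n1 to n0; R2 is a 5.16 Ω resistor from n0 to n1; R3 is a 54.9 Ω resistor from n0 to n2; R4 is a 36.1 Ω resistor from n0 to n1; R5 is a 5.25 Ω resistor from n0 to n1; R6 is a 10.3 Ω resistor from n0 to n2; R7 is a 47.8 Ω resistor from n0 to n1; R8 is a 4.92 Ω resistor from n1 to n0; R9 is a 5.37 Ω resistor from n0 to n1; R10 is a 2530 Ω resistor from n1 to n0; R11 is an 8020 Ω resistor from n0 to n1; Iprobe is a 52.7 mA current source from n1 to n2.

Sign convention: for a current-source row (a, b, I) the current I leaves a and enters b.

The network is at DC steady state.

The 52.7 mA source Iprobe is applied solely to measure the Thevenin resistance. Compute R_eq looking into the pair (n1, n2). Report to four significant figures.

Apply KCL at each of the 2 non-ground nodes and solve the resulting linear system.
Node n1: branches {R1, R2, R4, R5, R7, R8, R9, R10, R11, Iprobe} → V_1 = -0.05397
Node n2: branches {R3, R6, Iprobe} → V_2 = 0.4571

R_eq = 9.697 Ω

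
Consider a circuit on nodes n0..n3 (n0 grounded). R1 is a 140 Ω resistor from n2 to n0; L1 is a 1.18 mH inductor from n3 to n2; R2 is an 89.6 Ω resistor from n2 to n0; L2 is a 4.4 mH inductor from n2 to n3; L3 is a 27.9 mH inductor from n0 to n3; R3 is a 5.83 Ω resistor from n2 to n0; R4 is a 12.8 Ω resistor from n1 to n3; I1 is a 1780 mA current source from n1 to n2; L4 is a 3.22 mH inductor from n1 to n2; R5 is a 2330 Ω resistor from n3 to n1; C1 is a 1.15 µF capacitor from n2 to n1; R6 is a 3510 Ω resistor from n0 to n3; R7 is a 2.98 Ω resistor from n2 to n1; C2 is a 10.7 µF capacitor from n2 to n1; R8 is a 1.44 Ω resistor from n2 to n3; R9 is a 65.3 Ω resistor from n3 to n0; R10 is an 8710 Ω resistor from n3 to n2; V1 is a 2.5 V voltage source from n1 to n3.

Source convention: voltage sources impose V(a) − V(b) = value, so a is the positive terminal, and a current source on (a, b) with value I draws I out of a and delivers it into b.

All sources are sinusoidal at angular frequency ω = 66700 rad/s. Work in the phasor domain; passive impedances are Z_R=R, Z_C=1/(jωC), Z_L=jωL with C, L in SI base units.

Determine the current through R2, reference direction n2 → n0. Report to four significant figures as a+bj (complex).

MNA unknowns: 3 node voltages V₁..V_3 plus 1 source current (V1)
R1: Y=0.007143+0.000j on G[2,0]
L1: Y=0.000-0.01271j on G[3,2]
R2: Y=0.01116+0.000j on G[2,0]
L2: Y=0.000-0.003407j on G[2,3]
L3: Y=0.000-0.0005374j on G[0,3]
R3: Y=0.1715+0.000j on G[2,0]
R4: Y=0.07812+0.000j on G[1,3]
I1: z[1]−=1.78, z[2]+=1.78
L4: Y=0.000-0.004656j on G[1,2]
R5: Y=0.0004292+0.000j on G[3,1]
C1: Y=0.000+0.07670j on G[2,1]
R6: Y=0.0002849+0.000j on G[0,3]
R7: Y=0.3356+0.000j on G[2,1]
C2: Y=0.000+0.7137j on G[2,1]
R8: Y=0.6944+0.000j on G[2,3]
R9: Y=0.01531+0.000j on G[3,0]
R10: Y=0.0001148+0.000j on G[3,2]
V1: row V1−V3=2.5, i_V1 at 1,3
solve → V1=0.1681-0.02667j, V2=0.1917-0.004410j, V3=-2.332-0.02667j
aux → i_V1=-1.986+0.02604j

0.002139-4.921e-05j A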